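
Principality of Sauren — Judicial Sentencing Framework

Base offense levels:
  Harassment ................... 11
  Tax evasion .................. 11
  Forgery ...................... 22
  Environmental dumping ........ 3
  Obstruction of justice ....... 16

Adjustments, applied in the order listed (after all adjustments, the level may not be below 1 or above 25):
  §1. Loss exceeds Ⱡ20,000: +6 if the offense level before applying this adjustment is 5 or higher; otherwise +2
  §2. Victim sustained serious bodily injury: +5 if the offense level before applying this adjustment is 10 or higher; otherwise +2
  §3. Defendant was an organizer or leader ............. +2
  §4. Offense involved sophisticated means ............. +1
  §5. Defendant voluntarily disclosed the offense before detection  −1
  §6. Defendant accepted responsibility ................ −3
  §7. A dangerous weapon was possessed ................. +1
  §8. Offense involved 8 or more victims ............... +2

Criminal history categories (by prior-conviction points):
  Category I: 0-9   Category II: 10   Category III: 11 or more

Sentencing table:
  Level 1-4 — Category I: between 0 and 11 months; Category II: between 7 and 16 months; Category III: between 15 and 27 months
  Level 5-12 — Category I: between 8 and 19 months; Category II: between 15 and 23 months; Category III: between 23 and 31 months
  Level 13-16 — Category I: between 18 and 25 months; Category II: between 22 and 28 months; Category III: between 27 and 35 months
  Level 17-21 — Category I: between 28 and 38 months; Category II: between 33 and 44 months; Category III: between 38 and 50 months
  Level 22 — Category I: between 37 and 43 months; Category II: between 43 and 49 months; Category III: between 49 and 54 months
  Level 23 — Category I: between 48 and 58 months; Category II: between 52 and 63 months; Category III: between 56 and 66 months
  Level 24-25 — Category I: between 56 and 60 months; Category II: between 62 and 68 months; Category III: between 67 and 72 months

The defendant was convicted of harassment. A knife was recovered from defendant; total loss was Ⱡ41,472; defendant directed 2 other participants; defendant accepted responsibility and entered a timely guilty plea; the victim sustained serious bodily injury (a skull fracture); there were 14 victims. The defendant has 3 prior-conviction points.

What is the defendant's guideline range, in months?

Base offense level for harassment: 11.
§1 applies (level before this adjustment is 11 ≥ 5, so +6): 11 + 6 = 17.
§2 applies (level before this adjustment is 17 ≥ 10, so +5): 17 + 5 = 22.
§3 applies: 22 + 2 = 24.
§5 does not apply.
§6 applies: 24 − 3 = 21.
§7 applies: 21 + 1 = 22.
§8 applies: 22 + 2 = 24.
Final offense level: 24.
Criminal history: 3 prior points → Category I (0-9).
Level 24 falls in the 24-25 band.
Grid: Level 24-25 × Category I = 56-60 months.

56-60 months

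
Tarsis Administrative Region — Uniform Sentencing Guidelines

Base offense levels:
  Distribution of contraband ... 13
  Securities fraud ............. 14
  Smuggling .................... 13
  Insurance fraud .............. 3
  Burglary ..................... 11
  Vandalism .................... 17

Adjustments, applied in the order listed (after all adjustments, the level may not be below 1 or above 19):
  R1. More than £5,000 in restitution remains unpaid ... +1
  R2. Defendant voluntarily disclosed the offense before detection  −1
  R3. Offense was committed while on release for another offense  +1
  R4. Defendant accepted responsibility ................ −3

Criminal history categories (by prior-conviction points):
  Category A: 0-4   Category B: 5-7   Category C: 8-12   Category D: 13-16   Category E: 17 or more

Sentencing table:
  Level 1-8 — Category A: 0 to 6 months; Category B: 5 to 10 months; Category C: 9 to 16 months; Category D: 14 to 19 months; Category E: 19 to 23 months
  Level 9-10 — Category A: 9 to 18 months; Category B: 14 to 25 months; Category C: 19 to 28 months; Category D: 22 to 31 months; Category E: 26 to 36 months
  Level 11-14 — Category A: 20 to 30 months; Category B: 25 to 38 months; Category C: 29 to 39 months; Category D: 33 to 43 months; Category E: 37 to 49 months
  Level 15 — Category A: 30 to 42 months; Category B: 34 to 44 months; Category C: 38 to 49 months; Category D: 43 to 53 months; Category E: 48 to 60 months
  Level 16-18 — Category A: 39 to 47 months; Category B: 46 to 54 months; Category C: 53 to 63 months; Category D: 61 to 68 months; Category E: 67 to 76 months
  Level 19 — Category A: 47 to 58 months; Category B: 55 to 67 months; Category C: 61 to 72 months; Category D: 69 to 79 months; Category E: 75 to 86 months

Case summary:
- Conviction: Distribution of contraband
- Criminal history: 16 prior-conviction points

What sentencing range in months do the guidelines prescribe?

33-43 months

Base offense level for distribution of contraband: 13.
Final offense level: 13.
Criminal history: 16 prior points → Category D (13-16).
Level 13 falls in the 11-14 band.
Grid: Level 11-14 × Category D = 33-43 months.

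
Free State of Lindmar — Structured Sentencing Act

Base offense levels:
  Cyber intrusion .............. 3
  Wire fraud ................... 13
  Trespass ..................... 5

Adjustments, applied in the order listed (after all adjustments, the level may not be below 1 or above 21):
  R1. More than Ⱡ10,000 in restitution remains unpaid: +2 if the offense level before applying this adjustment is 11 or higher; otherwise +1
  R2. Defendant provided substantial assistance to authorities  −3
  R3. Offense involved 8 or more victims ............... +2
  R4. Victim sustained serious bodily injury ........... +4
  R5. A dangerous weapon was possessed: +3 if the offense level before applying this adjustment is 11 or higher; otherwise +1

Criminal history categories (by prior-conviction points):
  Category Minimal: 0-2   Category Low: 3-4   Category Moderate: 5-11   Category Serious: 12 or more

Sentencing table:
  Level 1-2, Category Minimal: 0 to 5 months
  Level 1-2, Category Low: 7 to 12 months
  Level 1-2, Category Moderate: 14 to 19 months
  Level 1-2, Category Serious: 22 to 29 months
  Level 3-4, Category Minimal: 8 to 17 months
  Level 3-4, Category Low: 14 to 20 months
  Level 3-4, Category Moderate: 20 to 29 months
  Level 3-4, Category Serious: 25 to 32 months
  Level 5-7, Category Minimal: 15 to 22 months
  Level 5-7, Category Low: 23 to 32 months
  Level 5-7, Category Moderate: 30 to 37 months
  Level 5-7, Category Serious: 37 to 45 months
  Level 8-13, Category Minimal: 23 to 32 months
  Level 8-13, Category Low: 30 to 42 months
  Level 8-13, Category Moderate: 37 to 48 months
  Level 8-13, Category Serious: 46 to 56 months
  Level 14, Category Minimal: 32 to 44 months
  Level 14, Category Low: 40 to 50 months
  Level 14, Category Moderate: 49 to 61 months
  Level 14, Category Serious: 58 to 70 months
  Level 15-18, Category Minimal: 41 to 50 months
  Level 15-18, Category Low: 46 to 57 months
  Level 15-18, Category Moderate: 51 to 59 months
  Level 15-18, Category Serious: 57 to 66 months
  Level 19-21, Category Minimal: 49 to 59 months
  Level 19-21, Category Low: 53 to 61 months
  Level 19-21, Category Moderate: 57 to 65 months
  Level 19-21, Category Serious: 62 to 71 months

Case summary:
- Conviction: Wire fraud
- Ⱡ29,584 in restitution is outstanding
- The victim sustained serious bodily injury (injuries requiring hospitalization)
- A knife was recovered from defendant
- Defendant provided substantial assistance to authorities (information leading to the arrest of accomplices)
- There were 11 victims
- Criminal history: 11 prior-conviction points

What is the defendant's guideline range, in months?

57-65 months

Base offense level for wire fraud: 13.
R1 applies (level before this adjustment is 13 ≥ 11, so +2): 13 + 2 = 15.
R2 applies: 15 − 3 = 12.
R3 applies: 12 + 2 = 14.
R4 applies: 14 + 4 = 18.
R5 applies (level before this adjustment is 18 ≥ 11, so +3): 18 + 3 = 21.
Final offense level: 21.
Criminal history: 11 prior points → Category Moderate (5-11).
Level 21 falls in the 19-21 band.
Grid: Level 19-21 × Category Moderate = 57-65 months.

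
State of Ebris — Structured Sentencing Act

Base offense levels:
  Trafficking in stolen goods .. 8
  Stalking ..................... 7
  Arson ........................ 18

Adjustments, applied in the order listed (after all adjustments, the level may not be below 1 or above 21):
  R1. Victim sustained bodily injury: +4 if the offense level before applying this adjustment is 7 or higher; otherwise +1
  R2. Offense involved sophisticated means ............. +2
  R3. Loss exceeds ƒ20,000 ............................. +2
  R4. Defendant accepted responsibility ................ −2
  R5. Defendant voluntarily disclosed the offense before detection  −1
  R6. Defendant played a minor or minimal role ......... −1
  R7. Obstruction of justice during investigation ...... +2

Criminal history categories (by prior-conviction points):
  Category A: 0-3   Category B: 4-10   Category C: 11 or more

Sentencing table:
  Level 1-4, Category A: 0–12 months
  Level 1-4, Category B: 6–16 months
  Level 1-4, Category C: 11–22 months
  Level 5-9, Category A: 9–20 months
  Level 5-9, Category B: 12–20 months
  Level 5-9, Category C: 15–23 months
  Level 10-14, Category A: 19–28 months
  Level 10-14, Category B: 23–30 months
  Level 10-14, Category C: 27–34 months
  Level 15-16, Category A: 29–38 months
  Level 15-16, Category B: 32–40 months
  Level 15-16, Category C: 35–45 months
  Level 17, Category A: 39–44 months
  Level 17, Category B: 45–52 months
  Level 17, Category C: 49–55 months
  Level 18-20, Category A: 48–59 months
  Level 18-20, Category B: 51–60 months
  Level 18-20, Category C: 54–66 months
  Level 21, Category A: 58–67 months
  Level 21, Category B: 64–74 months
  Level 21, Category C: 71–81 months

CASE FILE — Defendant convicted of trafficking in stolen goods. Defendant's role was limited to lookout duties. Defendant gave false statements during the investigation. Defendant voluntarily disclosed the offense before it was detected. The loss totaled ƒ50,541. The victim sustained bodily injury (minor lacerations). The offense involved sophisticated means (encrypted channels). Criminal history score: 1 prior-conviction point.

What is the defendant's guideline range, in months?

29-38 months

Base offense level for trafficking in stolen goods: 8.
R1 applies (level before this adjustment is 8 ≥ 7, so +4): 8 + 4 = 12.
R2 applies: 12 + 2 = 14.
R3 applies: 14 + 2 = 16.
R5 applies: 16 − 1 = 15.
R6 applies: 15 − 1 = 14.
R7 applies: 14 + 2 = 16.
Final offense level: 16.
Criminal history: 1 prior point → Category A (0-3).
Level 16 falls in the 15-16 band.
Grid: Level 15-16 × Category A = 29-38 months.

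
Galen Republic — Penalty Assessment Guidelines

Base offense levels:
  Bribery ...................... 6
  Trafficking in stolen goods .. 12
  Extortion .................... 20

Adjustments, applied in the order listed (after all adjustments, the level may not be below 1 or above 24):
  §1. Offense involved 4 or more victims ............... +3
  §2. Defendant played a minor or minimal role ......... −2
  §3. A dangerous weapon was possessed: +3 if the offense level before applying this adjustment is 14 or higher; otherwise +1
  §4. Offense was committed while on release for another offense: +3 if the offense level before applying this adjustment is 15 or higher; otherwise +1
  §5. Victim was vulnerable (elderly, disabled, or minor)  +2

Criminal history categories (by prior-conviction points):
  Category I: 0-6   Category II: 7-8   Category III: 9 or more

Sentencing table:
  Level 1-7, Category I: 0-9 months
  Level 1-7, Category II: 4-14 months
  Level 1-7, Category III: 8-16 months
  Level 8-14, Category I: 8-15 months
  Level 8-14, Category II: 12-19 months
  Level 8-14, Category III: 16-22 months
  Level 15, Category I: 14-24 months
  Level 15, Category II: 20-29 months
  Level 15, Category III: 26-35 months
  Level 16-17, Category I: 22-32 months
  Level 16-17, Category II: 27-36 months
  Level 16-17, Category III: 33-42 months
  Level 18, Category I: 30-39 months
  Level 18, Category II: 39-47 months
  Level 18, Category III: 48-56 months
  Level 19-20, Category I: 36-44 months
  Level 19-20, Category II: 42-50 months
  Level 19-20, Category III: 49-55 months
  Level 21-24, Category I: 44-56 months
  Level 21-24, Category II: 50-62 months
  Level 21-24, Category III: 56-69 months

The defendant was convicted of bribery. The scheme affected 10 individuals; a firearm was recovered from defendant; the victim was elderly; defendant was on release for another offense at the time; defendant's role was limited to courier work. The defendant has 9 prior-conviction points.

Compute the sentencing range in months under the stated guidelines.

16-22 months

Base offense level for bribery: 6.
§1 applies: 6 + 3 = 9.
§2 applies: 9 − 2 = 7.
§3 applies (level before this adjustment is 7 < 14, so +1): 7 + 1 = 8.
§4 applies (level before this adjustment is 8 < 15, so +1): 8 + 1 = 9.
§5 applies: 9 + 2 = 11.
Final offense level: 11.
Criminal history: 9 prior points → Category III (9+).
Level 11 falls in the 8-14 band.
Grid: Level 8-14 × Category III = 16-22 months.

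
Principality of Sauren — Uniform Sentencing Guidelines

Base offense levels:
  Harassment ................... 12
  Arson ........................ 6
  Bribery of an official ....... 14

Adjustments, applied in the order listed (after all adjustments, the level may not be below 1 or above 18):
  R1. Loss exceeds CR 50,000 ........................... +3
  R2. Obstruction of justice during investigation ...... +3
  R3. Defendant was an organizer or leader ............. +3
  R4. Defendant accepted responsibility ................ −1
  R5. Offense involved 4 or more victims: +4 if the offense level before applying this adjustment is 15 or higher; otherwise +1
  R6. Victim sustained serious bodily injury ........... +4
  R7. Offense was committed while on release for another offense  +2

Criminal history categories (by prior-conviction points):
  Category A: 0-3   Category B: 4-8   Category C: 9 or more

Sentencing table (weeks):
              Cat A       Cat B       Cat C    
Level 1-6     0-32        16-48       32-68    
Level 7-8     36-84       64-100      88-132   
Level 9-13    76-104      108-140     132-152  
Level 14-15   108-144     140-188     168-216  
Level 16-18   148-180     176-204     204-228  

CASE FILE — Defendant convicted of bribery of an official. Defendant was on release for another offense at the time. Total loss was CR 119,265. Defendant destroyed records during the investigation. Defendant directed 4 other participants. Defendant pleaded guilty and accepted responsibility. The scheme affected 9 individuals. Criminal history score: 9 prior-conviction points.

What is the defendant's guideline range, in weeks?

204-228 weeks

Base offense level for bribery of an official: 14.
R1 applies: 14 + 3 = 17.
R2 applies: 17 + 3 = 20.
R3 applies: 20 + 3 = 23.
R4 applies: 23 − 1 = 22.
R5 applies (level before this adjustment is 22 ≥ 15, so +4): 22 + 4 = 26.
R6 does not apply.
R7 applies: 26 + 2 = 28.
Level 28 exceeds the maximum of 18; capped at 18.
Final offense level: 18.
Criminal history: 9 prior points → Category C (9+).
Level 18 falls in the 16-18 band.
Grid: Level 16-18 × Category C = 204-228 weeks.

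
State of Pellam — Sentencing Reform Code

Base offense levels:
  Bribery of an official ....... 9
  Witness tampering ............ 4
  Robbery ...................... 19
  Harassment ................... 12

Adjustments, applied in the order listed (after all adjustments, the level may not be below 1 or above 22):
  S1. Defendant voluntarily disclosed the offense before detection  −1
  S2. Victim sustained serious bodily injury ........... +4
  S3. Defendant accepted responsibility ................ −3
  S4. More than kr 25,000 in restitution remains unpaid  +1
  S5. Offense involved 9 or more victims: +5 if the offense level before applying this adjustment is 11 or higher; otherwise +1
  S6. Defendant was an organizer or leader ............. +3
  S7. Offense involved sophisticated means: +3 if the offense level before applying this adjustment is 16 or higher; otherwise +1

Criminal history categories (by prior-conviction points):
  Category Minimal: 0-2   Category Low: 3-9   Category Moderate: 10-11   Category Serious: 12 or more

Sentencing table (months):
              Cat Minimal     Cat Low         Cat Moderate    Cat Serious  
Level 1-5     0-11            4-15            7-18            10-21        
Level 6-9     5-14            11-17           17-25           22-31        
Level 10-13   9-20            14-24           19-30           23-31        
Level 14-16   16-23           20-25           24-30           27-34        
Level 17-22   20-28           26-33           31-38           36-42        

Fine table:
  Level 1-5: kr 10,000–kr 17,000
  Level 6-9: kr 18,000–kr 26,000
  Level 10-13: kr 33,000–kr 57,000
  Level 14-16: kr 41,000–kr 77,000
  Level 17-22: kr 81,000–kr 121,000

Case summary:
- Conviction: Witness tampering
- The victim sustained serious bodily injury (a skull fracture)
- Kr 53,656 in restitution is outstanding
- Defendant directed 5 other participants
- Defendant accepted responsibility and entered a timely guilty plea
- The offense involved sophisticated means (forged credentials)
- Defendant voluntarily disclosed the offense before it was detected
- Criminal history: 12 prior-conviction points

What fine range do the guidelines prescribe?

Base offense level for witness tampering: 4.
S1 applies: 4 − 1 = 3.
S2 applies: 3 + 4 = 7.
S3 applies: 7 − 3 = 4.
S4 applies: 4 + 1 = 5.
S5 does not apply.
S6 applies: 5 + 3 = 8.
S7 applies (level before this adjustment is 8 < 16, so +1): 8 + 1 = 9.
Final offense level: 9.
Level 9 falls in the 6-9 band.
Fine table: Level 6-9 → kr 18,000–kr 26,000.

kr 18,000–kr 26,000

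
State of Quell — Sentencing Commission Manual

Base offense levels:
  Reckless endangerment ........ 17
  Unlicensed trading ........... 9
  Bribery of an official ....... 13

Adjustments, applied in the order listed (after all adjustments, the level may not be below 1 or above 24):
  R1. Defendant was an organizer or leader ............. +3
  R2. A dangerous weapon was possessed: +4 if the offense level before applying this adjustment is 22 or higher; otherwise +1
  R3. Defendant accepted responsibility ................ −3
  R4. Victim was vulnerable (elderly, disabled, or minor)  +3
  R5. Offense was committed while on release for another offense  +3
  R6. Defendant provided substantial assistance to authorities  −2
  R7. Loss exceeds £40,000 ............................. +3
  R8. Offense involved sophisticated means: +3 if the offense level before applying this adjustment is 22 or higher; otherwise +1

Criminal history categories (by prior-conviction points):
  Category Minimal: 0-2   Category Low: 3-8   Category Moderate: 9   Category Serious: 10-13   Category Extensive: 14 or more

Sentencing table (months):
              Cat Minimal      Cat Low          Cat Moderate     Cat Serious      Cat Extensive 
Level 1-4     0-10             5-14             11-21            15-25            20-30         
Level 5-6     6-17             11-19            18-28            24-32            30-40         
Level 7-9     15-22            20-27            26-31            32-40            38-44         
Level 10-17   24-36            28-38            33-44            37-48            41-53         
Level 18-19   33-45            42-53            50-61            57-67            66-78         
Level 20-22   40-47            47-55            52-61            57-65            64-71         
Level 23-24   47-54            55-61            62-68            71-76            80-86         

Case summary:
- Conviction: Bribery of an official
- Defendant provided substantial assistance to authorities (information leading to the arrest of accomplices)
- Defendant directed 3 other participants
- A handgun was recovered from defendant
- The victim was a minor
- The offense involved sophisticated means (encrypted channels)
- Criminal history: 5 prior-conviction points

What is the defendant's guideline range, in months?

42-53 months

Base offense level for bribery of an official: 13.
R1 applies: 13 + 3 = 16.
R2 applies (level before this adjustment is 16 < 22, so +1): 16 + 1 = 17.
R3 does not apply.
R4 applies: 17 + 3 = 20.
R5 does not apply.
R6 applies: 20 − 2 = 18.
R8 applies (level before this adjustment is 18 < 22, so +1): 18 + 1 = 19.
Final offense level: 19.
Criminal history: 5 prior points → Category Low (3-8).
Level 19 falls in the 18-19 band.
Grid: Level 18-19 × Category Low = 42-53 months.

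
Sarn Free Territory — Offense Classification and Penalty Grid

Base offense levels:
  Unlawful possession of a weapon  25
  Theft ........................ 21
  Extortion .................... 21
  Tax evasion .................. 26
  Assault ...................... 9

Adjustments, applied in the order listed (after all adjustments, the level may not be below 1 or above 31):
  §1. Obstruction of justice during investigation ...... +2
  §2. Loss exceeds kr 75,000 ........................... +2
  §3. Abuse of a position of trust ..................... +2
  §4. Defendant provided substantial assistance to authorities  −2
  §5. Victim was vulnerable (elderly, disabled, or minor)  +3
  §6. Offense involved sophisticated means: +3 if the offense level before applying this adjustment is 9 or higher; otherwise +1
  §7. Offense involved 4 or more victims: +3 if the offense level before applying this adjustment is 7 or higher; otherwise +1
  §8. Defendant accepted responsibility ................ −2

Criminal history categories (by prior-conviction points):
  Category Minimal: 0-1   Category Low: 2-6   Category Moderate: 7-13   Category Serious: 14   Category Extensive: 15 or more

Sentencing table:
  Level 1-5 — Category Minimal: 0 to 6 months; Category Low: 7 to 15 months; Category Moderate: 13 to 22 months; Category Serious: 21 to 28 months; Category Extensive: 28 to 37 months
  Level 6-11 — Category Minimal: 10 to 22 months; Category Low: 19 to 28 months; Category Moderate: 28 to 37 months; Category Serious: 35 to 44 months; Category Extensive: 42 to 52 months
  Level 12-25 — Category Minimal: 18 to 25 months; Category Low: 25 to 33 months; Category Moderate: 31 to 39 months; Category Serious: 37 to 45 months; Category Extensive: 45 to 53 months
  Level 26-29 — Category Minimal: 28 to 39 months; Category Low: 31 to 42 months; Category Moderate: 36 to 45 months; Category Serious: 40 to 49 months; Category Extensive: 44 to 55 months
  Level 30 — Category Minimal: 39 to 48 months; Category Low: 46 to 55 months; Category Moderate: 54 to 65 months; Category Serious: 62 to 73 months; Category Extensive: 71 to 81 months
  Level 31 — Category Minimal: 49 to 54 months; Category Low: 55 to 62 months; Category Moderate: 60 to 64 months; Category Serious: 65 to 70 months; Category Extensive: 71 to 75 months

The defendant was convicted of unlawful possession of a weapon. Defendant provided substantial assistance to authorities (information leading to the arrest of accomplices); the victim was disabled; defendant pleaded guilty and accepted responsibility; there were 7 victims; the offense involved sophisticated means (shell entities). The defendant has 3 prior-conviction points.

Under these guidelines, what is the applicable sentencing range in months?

Base offense level for unlawful possession of a weapon: 25.
§1 does not apply.
§4 applies: 25 − 2 = 23.
§5 applies: 23 + 3 = 26.
§6 applies (level before this adjustment is 26 ≥ 9, so +3): 26 + 3 = 29.
§7 applies (level before this adjustment is 29 ≥ 7, so +3): 29 + 3 = 32.
§8 applies: 32 − 2 = 30.
Final offense level: 30.
Criminal history: 3 prior points → Category Low (2-6).
Level 30 falls in the 30 band.
Grid: Level 30 × Category Low = 46-55 months.

46-55 months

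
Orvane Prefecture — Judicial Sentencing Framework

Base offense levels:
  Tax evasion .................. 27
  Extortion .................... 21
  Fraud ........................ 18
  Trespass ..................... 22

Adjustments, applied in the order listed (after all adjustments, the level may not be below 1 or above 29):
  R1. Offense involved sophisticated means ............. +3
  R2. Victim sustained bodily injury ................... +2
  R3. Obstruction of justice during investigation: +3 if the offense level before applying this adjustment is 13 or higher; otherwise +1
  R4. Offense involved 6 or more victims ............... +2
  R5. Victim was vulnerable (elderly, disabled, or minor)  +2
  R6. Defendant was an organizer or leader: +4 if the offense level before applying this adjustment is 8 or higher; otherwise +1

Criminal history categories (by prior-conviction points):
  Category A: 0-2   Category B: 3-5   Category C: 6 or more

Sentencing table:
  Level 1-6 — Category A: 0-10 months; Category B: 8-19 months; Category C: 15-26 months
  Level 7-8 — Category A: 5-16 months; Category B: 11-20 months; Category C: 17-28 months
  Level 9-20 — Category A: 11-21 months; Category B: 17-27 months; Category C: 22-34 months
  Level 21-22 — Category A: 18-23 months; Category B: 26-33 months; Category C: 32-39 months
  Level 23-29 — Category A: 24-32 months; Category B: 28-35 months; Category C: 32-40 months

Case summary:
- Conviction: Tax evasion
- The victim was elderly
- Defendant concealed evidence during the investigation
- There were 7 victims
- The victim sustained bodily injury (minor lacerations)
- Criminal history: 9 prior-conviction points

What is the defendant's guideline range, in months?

Base offense level for tax evasion: 27.
R2 applies: 27 + 2 = 29.
R3 applies (level before this adjustment is 29 ≥ 13, so +3): 29 + 3 = 32.
R4 applies: 32 + 2 = 34.
R5 applies: 34 + 2 = 36.
Level 36 exceeds the maximum of 29; capped at 29.
Final offense level: 29.
Criminal history: 9 prior points → Category C (6+).
Level 29 falls in the 23-29 band.
Grid: Level 23-29 × Category C = 32-40 months.

32-40 months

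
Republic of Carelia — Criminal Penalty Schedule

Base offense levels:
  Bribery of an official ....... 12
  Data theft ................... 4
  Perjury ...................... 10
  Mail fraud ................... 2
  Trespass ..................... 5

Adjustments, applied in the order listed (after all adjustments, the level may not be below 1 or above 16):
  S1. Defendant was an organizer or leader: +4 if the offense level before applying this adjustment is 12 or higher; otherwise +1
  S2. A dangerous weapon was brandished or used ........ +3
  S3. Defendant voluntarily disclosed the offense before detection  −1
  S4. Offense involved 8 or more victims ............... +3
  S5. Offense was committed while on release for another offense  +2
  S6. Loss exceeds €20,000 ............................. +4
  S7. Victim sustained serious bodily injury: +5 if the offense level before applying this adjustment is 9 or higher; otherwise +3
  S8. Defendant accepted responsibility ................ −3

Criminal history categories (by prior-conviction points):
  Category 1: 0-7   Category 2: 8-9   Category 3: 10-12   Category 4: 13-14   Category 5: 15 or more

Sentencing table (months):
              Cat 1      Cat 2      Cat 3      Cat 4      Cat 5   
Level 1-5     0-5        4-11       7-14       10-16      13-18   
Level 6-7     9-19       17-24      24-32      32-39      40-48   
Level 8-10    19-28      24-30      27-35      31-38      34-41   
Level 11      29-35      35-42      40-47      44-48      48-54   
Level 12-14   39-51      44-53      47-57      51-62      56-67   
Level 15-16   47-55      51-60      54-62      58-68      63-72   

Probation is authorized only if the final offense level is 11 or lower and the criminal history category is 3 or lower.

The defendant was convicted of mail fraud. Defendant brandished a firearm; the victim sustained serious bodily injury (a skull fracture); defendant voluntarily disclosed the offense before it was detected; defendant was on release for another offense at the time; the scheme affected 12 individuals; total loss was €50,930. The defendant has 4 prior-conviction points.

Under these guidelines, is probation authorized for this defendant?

Base offense level for mail fraud: 2.
S1 does not apply.
S2 applies: 2 + 3 = 5.
S3 applies: 5 − 1 = 4.
S4 applies: 4 + 3 = 7.
S5 applies: 7 + 2 = 9.
S6 applies: 9 + 4 = 13.
S7 applies (level before this adjustment is 13 ≥ 9, so +5): 13 + 5 = 18.
S8 does not apply.
Level 18 exceeds the maximum of 16; capped at 16.
Final offense level: 16.
Criminal history: 4 prior points → Category 1 (0-7).
Level 16 falls in the 15-16 band.
Grid: Level 15-16 × Category 1 = 47-55 months.
Probation check: level 16 > 11 and category 1 ≤ 3 → not eligible.

No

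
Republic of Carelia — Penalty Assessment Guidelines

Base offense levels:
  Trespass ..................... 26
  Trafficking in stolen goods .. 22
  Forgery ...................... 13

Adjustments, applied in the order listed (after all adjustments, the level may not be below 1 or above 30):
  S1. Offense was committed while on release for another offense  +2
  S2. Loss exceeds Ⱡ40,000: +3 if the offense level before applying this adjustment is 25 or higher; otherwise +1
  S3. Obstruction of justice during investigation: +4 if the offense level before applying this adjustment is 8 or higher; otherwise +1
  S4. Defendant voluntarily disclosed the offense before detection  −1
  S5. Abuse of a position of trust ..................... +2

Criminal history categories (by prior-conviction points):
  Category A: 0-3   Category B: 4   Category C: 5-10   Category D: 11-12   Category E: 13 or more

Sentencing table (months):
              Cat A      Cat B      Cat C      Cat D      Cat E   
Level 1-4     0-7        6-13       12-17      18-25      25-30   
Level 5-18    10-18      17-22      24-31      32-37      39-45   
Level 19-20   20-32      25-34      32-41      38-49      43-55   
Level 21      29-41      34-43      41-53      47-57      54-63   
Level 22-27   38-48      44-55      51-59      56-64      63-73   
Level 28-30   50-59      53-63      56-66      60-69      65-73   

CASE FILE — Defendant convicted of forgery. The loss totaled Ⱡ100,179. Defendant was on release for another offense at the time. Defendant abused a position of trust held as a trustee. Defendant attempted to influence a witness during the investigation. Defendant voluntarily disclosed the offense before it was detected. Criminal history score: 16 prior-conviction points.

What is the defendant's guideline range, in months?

54-63 months

Base offense level for forgery: 13.
S1 applies: 13 + 2 = 15.
S2 applies (level before this adjustment is 15 < 25, so +1): 15 + 1 = 16.
S3 applies (level before this adjustment is 16 ≥ 8, so +4): 16 + 4 = 20.
S4 applies: 20 − 1 = 19.
S5 applies: 19 + 2 = 21.
Final offense level: 21.
Criminal history: 16 prior points → Category E (13+).
Level 21 falls in the 21 band.
Grid: Level 21 × Category E = 54-63 months.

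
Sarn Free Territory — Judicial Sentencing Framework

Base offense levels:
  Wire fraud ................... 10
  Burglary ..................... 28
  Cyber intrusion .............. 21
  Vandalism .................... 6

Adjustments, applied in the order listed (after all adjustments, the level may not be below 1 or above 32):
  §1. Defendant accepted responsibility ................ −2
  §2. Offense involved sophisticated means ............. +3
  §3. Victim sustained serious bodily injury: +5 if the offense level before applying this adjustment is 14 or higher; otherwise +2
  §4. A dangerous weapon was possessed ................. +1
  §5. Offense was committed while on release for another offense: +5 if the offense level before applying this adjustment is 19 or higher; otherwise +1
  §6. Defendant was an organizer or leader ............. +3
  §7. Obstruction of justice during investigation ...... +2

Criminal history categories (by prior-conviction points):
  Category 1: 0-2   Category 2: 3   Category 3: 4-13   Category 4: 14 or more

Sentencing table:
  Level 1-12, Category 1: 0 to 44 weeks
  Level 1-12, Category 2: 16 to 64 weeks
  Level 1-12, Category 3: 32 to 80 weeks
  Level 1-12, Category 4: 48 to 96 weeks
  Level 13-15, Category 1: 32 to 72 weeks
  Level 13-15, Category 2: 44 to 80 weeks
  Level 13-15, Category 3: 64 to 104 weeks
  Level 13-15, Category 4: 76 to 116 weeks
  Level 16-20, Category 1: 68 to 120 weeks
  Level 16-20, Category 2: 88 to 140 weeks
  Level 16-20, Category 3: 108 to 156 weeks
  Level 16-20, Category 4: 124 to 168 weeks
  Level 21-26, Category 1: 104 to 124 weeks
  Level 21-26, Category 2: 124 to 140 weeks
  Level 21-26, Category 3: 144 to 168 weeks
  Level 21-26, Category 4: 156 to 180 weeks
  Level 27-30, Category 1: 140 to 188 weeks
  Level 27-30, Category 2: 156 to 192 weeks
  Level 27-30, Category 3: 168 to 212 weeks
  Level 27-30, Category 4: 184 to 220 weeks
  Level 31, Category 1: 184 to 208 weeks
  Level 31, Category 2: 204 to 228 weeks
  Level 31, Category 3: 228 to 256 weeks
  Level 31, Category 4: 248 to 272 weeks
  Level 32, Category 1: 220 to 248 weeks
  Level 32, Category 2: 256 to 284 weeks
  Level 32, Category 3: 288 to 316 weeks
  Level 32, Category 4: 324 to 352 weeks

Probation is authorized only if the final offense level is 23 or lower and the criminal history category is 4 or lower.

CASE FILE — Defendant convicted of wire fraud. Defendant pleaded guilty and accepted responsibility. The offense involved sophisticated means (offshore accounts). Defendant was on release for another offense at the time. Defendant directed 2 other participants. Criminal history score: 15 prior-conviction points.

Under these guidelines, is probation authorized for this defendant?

Base offense level for wire fraud: 10.
§1 applies: 10 − 2 = 8.
§2 applies: 8 + 3 = 11.
§5 applies (level before this adjustment is 11 < 19, so +1): 11 + 1 = 12.
§6 applies: 12 + 3 = 15.
Final offense level: 15.
Criminal history: 15 prior points → Category 4 (14+).
Level 15 falls in the 13-15 band.
Grid: Level 13-15 × Category 4 = 76-116 weeks.
Probation check: level 15 ≤ 23 and category 4 ≤ 4 → eligible.

Yes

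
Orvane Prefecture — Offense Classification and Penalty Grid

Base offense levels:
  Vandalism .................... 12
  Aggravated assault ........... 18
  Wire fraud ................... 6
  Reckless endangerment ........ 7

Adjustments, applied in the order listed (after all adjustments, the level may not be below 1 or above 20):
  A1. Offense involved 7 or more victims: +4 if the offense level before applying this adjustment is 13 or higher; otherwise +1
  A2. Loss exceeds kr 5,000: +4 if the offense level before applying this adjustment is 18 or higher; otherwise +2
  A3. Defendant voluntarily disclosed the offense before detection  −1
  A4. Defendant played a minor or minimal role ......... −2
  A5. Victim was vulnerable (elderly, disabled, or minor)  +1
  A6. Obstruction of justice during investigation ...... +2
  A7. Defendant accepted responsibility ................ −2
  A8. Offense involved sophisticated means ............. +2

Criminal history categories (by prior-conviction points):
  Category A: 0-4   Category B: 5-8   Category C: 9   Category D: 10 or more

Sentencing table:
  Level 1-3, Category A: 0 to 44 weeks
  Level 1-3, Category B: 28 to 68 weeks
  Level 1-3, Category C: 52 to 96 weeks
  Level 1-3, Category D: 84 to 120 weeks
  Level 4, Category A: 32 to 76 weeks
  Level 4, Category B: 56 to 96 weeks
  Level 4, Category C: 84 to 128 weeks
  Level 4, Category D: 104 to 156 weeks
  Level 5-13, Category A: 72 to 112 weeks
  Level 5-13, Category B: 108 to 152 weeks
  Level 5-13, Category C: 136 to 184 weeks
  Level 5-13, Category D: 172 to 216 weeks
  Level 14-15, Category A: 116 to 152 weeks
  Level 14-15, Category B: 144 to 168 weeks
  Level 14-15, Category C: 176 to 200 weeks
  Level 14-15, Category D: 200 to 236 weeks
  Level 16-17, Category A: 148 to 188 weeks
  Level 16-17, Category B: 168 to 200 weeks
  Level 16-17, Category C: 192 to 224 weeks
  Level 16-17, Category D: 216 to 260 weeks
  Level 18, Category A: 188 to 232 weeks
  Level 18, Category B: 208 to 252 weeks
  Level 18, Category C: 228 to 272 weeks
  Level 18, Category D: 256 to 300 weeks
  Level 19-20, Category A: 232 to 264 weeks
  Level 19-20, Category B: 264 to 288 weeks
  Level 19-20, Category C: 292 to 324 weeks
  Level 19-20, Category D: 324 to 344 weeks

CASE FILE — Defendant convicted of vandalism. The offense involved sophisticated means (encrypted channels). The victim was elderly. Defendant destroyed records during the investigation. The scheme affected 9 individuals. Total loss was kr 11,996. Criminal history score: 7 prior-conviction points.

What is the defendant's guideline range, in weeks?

Base offense level for vandalism: 12.
A1 applies (level before this adjustment is 12 < 13, so +1): 12 + 1 = 13.
A2 applies (level before this adjustment is 13 < 18, so +2): 13 + 2 = 15.
A4 does not apply.
A5 applies: 15 + 1 = 16.
A6 applies: 16 + 2 = 18.
A7 does not apply.
A8 applies: 18 + 2 = 20.
Final offense level: 20.
Criminal history: 7 prior points → Category B (5-8).
Level 20 falls in the 19-20 band.
Grid: Level 19-20 × Category B = 264-288 weeks.

264-288 weeks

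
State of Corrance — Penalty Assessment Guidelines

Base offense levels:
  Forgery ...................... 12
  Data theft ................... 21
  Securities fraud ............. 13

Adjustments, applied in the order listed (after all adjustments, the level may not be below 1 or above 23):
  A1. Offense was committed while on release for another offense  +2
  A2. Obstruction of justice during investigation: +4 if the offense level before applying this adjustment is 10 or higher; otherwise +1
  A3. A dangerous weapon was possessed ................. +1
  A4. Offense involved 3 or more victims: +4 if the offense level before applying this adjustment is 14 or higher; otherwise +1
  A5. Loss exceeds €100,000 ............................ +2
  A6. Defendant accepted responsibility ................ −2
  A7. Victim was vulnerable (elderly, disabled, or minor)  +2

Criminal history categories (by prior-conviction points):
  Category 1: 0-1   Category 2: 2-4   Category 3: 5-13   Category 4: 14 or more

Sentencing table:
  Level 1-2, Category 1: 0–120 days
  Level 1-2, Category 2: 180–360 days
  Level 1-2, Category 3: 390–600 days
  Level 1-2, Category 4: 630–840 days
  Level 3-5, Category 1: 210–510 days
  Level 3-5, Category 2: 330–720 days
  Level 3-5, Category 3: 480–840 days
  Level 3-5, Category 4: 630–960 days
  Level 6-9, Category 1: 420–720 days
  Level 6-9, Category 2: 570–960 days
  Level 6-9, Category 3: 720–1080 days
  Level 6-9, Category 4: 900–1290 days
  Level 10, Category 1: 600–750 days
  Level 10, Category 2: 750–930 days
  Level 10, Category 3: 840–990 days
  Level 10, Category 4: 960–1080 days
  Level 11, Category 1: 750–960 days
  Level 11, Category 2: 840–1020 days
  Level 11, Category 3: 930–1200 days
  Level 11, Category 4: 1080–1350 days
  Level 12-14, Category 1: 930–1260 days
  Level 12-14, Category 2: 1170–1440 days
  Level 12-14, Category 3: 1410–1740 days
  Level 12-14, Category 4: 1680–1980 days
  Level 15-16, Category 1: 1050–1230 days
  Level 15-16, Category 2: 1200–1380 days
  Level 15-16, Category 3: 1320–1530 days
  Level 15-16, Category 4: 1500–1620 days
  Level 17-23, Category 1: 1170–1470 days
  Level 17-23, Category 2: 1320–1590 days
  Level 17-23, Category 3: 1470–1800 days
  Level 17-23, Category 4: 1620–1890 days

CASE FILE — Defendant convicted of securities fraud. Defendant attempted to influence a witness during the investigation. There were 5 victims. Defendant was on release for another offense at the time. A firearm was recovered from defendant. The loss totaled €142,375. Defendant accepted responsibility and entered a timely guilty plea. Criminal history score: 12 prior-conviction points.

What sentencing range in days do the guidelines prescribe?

1470-1800 days

Base offense level for securities fraud: 13.
A1 applies: 13 + 2 = 15.
A2 applies (level before this adjustment is 15 ≥ 10, so +4): 15 + 4 = 19.
A3 applies: 19 + 1 = 20.
A4 applies (level before this adjustment is 20 ≥ 14, so +4): 20 + 4 = 24.
A5 applies: 24 + 2 = 26.
A6 applies: 26 − 2 = 24.
A7 does not apply.
Level 24 exceeds the maximum of 23; capped at 23.
Final offense level: 23.
Criminal history: 12 prior points → Category 3 (5-13).
Level 23 falls in the 17-23 band.
Grid: Level 17-23 × Category 3 = 1470-1800 days.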